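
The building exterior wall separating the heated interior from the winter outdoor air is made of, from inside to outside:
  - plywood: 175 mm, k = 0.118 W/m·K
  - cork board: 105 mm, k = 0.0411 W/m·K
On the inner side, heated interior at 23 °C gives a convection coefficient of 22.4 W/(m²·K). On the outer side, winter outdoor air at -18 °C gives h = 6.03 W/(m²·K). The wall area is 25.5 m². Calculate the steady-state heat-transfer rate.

Treating each layer as a thermal resistance in series:
R_inner film = 1/(h_i·A) = 1/(22.4×25.5) = 0.001751 K/W
R_plywood = L/(kA) = 0.175/(0.118×25.5) = 0.05816 K/W
R_cork board = L/(kA) = 0.105/(0.0411×25.5) = 0.1002 K/W
R_outer film = 1/(h_o·A) = 1/(6.03×25.5) = 0.006503 K/W
R_total = 0.1666 K/W
Q = ΔT / R_total = 41 / 0.1666

Q ≈ 246 W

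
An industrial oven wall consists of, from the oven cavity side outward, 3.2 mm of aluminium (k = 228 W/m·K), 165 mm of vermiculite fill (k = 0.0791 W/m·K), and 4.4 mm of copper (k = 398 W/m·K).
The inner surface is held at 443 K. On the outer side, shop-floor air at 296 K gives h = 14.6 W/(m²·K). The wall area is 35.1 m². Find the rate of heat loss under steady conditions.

Q ≈ 2390 W

Treating each layer as a thermal resistance in series:
R_aluminium = L/(kA) = 0.0032/(228×35.1) = 3.999×10^-7 K/W
R_vermiculite fill = L/(kA) = 0.165/(0.0791×35.1) = 0.05943 K/W
R_copper = L/(kA) = 0.0044/(398×35.1) = 3.15×10^-7 K/W
R_outer film = 1/(h_o·A) = 1/(14.6×35.1) = 0.001951 K/W
R_total = 0.06138 K/W
Q = ΔT / R_total = 147 / 0.06138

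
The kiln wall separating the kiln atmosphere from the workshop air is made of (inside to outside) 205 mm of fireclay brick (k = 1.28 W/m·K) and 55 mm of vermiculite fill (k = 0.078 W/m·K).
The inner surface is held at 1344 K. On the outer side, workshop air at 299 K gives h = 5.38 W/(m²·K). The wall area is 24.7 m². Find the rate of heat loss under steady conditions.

Q ≈ 24600 W

Series thermal resistances:
R_fireclay brick = L/(kA) = 0.205/(1.28×24.7) = 0.006484 K/W
R_vermiculite fill = L/(kA) = 0.055/(0.078×24.7) = 0.02855 K/W
R_outer film = 1/(h_o·A) = 1/(5.38×24.7) = 0.007525 K/W
R_total = 0.04256 K/W
Q = ΔT / R_total = 1045 / 0.04256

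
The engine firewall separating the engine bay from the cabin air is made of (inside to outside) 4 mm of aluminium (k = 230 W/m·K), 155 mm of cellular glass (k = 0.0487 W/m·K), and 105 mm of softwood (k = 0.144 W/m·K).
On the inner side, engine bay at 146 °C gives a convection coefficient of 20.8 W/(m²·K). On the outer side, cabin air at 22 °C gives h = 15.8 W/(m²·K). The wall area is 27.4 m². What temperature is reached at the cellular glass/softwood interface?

T ≈ 46.4 °C

Series thermal resistances:
R_inner film = 1/(h_i·A) = 1/(20.8×27.4) = 0.001755 K/W
R_aluminium = L/(kA) = 0.004/(230×27.4) = 6.347×10^-7 K/W
R_cellular glass = L/(kA) = 0.155/(0.0487×27.4) = 0.1162 K/W
R_softwood = L/(kA) = 0.105/(0.144×27.4) = 0.02661 K/W
R_outer film = 1/(h_o·A) = 1/(15.8×27.4) = 0.00231 K/W
R_total = 0.1468 K/W;  Q = ΔT/R_total = 124/0.1468 = 844.5 W
T_interface = T_inner − Q·ΣR(inner→interface) = 146 − 844×0.1179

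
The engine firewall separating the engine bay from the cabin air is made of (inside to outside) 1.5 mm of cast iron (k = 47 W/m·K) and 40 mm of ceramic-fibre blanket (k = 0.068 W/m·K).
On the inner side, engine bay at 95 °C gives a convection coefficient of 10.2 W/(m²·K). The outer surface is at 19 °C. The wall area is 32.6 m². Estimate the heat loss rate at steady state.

Model the wall as resistances in series:
R_inner film = 1/(h_i·A) = 1/(10.2×32.6) = 0.003007 K/W
R_cast iron = L/(kA) = 0.0015/(47×32.6) = 9.79×10^-7 K/W
R_ceramic-fibre blanket = L/(kA) = 0.04/(0.068×32.6) = 0.01804 K/W
R_total = 0.02105 K/W
Q = ΔT / R_total = 76 / 0.02105

Q ≈ 3610 W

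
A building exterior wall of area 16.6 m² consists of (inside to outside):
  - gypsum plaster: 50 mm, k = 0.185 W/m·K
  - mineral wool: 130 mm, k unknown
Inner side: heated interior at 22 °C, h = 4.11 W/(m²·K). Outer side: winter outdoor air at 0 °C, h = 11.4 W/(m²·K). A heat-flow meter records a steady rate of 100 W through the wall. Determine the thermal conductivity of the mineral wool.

Series thermal resistances:
R_inner film = 1/(h_i·A) = 1/(4.11×16.6) = 0.01466 K/W
R_gypsum plaster = L/(kA) = 0.05/(0.185×16.6) = 0.01628 K/W
R_outer film = 1/(h_o·A) = 1/(11.4×16.6) = 0.005284 K/W
Sum of known resistances R_other = 0.03622 K/W
Total R = ΔT/Q = 22/100 = 0.22 K/W
R_mineral wool = R_total − R_other = 0.1838 K/W
k = L/(R·A) = 0.13/(0.1838×16.6)

k ≈ 0.0426 W/(m·K)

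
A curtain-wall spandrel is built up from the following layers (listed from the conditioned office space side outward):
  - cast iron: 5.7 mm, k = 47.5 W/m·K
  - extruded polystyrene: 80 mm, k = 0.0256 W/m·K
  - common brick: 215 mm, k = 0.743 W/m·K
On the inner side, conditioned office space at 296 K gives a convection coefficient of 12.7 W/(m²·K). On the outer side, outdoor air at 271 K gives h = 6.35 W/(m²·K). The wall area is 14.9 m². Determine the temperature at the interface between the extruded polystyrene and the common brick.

Model the wall as resistances in series:
R_inner film = 1/(h_i·A) = 1/(12.7×14.9) = 0.005285 K/W
R_cast iron = L/(kA) = 0.0057/(47.5×14.9) = 8.054×10^-6 K/W
R_extruded polystyrene = L/(kA) = 0.08/(0.0256×14.9) = 0.2097 K/W
R_common brick = L/(kA) = 0.215/(0.743×14.9) = 0.01942 K/W
R_outer film = 1/(h_o·A) = 1/(6.35×14.9) = 0.01057 K/W
R_total = 0.245 K/W;  Q = ΔT/R_total = 25/0.245 = 102 W
T_interface = T_inner − Q·ΣR(inner→interface) = 296 − 102×0.215

T ≈ 274 K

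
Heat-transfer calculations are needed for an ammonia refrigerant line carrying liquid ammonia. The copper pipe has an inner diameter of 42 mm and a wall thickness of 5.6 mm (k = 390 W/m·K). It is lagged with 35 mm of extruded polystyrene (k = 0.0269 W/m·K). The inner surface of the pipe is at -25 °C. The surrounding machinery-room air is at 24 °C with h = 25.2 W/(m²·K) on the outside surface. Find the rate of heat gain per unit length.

q′ ≈ 9.66 W/m

Per-layer cylindrical resistances, series-summed:
R_copper pipe wall = ln(26.6/21)/(2π×390×1) = 9.647×10^-5 K/W
R_extruded polystyrene = ln(61.6/26.6)/(2π×0.0269×1) = 4.968 K/W
R_outer film = 1/(h_o·2πr_oL) = 1/(25.2×2π×0.0616×1) = 0.1025 K/W
R_total = 5.071 K/W
Q = ΔT/R_total = 49/5.071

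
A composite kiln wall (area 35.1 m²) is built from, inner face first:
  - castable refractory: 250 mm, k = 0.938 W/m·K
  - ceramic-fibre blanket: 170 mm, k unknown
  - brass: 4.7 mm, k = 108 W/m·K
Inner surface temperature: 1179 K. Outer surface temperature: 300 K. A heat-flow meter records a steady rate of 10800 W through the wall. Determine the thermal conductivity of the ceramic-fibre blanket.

k ≈ 0.0656 W/(m·K)

Treating each layer as a thermal resistance in series:
R_castable refractory = L/(kA) = 0.25/(0.938×35.1) = 0.007593 K/W
R_brass = L/(kA) = 0.0047/(108×35.1) = 1.24×10^-6 K/W
Sum of known resistances R_other = 0.007595 K/W
Total R = ΔT/Q = 879/10800 = 0.08139 K/W
R_ceramic-fibre blanket = R_total − R_other = 0.07379 K/W
k = L/(R·A) = 0.17/(0.07379×35.1)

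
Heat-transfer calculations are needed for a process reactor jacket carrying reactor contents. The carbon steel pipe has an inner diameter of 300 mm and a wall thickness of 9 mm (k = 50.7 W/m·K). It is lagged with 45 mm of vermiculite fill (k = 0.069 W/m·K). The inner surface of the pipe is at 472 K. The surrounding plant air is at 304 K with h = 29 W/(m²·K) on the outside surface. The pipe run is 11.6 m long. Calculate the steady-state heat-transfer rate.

Radial resistances (cylindrical: R_cond = ln(r_o/r_i)/(2πkL), R_conv = 1/(h·2πrL)):
R_carbon steel pipe wall = ln(159/150)/(2π×50.7×11.6) = 1.577×10^-5 K/W
R_vermiculite fill = ln(204/159)/(2π×0.069×11.6) = 0.04956 K/W
R_outer film = 1/(h_o·2πr_oL) = 1/(29×2π×0.204×11.6) = 0.002319 K/W
R_total = 0.05189 K/W
Q = ΔT/R_total = 168/0.05189

Q ≈ 3240 W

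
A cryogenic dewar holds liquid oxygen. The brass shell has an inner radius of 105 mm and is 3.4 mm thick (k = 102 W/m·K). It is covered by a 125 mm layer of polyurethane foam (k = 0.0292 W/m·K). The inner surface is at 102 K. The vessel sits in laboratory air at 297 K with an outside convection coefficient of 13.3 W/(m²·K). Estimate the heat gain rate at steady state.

Q ≈ 14.4 W

Radial (spherical) resistances in series:
R_brass shell = (1/0.105 − 1/0.1084)/(4π×102) = 2.331×10^-4 K/W
R_polyurethane foam = (1/0.1084 − 1/0.2334)/(4π×0.0292) = 13.46 K/W
R_outer film = 1/(h·4πr_o²) = 1/(13.3×4π×0.2334²) = 0.1098 K/W
R_total = 13.57 K/W
Q = ΔT/R_total = 195/13.57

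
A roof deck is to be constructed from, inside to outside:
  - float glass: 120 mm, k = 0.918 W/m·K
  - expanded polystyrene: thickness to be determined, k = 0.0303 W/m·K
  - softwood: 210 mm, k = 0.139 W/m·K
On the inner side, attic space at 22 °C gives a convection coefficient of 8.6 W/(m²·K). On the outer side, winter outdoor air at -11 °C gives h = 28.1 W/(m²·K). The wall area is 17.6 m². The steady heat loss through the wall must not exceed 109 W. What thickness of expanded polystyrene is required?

L ≈ 107 mm

Using the resistance-network approach (series):
R_inner film = 1/(h_i·A) = 1/(8.6×17.6) = 0.006607 K/W
R_float glass = L/(kA) = 0.12/(0.918×17.6) = 0.007427 K/W
R_softwood = L/(kA) = 0.21/(0.139×17.6) = 0.08584 K/W
R_outer film = 1/(h_o·A) = 1/(28.1×17.6) = 0.002022 K/W
Sum of the known resistances R_other = 0.1019 K/W
Required total resistance R_tot = ΔT/Q_allow = 33/109 = 0.3028 K/W
R_expanded polystyrene = R_tot − R_other = 0.2009 K/W
L = R·k·A = 0.2009×0.0303×17.6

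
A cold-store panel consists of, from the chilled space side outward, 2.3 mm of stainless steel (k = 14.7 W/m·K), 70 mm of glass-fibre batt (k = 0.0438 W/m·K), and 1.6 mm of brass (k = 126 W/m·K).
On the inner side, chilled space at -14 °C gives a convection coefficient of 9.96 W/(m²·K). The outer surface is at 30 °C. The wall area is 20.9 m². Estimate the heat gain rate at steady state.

Q ≈ 541 W

Series thermal resistances:
R_inner film = 1/(h_i·A) = 1/(9.96×20.9) = 0.004804 K/W
R_stainless steel = L/(kA) = 0.0023/(14.7×20.9) = 7.486×10^-6 K/W
R_glass-fibre batt = L/(kA) = 0.07/(0.0438×20.9) = 0.07647 K/W
R_brass = L/(kA) = 0.0016/(126×20.9) = 6.076×10^-7 K/W
R_total = 0.08128 K/W
Q = ΔT / R_total = 44 / 0.08128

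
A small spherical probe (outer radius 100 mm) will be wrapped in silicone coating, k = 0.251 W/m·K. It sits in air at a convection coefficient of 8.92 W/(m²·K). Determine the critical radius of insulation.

r_cr ≈ 56.3 mm

For a sphere r_cr = 2k/h = 2×0.251/8.92
r_cr = 56.3 mm; since the bare radius (100 mm) is above r_cr, any added insulation will reduce heat loss.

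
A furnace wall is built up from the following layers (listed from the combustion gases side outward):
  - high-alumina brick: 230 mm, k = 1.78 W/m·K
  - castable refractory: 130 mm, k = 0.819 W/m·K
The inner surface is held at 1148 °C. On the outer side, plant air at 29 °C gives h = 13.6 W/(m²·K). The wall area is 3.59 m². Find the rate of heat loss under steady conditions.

Q ≈ 11100 W

Using the resistance-network approach (series):
R_high-alumina brick = L/(kA) = 0.23/(1.78×3.59) = 0.03599 K/W
R_castable refractory = L/(kA) = 0.13/(0.819×3.59) = 0.04421 K/W
R_outer film = 1/(h_o·A) = 1/(13.6×3.59) = 0.02048 K/W
R_total = 0.1007 K/W
Q = ΔT / R_total = 1119 / 0.1007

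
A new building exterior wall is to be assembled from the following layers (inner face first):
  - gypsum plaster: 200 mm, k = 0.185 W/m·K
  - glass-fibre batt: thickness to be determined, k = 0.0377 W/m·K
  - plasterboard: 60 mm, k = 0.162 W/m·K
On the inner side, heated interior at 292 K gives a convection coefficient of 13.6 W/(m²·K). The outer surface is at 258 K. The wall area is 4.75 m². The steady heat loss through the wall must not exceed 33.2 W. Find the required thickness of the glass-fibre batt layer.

L ≈ 126 mm

Series thermal resistances:
R_inner film = 1/(h_i·A) = 1/(13.6×4.75) = 0.01548 K/W
R_gypsum plaster = L/(kA) = 0.2/(0.185×4.75) = 0.2276 K/W
R_plasterboard = L/(kA) = 0.06/(0.162×4.75) = 0.07797 K/W
Sum of the known resistances R_other = 0.321 K/W
Required total resistance R_tot = ΔT/Q_allow = 34/33.2 = 1.024 K/W
R_glass-fibre batt = R_tot − R_other = 0.703 K/W
L = R·k·A = 0.703×0.0377×4.75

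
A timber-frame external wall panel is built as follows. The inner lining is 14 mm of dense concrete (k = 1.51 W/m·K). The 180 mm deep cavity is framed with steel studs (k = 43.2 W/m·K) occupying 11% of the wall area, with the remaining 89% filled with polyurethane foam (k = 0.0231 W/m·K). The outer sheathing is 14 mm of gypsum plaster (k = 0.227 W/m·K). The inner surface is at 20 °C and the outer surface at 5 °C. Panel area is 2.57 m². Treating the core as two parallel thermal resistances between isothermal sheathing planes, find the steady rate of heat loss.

Sheathing layers in series; stud and cavity paths in parallel between them.
R_inner = 0.014/(1.51×2.57) = 0.003608 K/W
R_stud  = 0.18/(43.2×0.11×2.57) = 0.01474 K/W
R_cav   = 0.18/(0.0231×0.89×2.57) = 3.407 K/W
1/R_core = 1/R_stud + 1/R_cav → R_core = 0.01468 K/W
R_outer = 0.014/(0.227×2.57) = 0.024 K/W
R_total = 0.04228 K/W
Q = ΔT/R_total = 15/0.04228

Q ≈ 355 W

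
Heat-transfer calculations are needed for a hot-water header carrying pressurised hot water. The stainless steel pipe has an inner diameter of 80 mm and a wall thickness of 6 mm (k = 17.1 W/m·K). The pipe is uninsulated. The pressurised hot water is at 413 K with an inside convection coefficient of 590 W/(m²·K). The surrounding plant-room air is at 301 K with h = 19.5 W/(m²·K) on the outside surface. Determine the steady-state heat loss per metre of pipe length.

q′ ≈ 604 W/m

Cylindrical conduction, so R = ln(r₂/r₁)/(2πkL) per layer, in series:
R_inner film = 1/(h_i·2πr₁L) = 1/(590×2π×0.04×1) = 0.006744 K/W
R_stainless steel pipe wall = ln(46/40)/(2π×17.1×1) = 0.001301 K/W
R_outer film = 1/(h_o·2πr_oL) = 1/(19.5×2π×0.046×1) = 0.1774 K/W
R_total = 0.1855 K/W
Q = ΔT/R_total = 112/0.1855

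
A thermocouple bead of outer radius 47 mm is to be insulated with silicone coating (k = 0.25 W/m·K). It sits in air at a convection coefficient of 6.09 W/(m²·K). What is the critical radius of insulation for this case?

r_cr ≈ 82.1 mm

For a sphere r_cr = 2k/h = 2×0.25/6.09
r_cr = 82.1 mm; since the bare radius (47 mm) is below r_cr, adding a thin layer of insulation will *increase* heat loss.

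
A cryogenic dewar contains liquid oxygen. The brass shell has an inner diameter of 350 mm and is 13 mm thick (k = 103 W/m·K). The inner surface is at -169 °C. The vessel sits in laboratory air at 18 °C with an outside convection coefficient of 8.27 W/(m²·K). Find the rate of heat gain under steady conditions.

Q ≈ 686 W

Radial (spherical) resistances in series:
R_brass shell = (1/0.175 − 1/0.188)/(4π×103) = 3.053×10^-4 K/W
R_outer film = 1/(h·4πr_o²) = 1/(8.27×4π×0.188²) = 0.2723 K/W
R_total = 0.2726 K/W
Q = ΔT/R_total = 187/0.2726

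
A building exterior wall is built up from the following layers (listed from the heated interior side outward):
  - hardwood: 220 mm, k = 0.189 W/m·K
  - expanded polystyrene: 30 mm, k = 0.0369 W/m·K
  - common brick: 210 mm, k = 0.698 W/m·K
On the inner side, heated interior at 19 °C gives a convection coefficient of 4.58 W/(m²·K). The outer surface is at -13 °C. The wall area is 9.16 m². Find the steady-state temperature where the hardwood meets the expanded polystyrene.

T ≈ 1.28 °C

Thermal resistances in series:
R_inner film = 1/(h_i·A) = 1/(4.58×9.16) = 0.02384 K/W
R_hardwood = L/(kA) = 0.22/(0.189×9.16) = 0.1271 K/W
R_expanded polystyrene = L/(kA) = 0.03/(0.0369×9.16) = 0.08876 K/W
R_common brick = L/(kA) = 0.21/(0.698×9.16) = 0.03284 K/W
R_total = 0.2725 K/W;  Q = ΔT/R_total = 32/0.2725 = 117.4 W
T_interface = T_inner − Q·ΣR(inner→interface) = 19 − 117×0.1509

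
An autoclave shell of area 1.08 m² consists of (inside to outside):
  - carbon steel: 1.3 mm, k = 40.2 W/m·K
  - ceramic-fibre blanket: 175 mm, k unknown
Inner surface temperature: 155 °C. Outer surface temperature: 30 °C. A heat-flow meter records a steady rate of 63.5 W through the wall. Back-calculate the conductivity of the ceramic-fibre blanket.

Model the wall as resistances in series:
R_carbon steel = L/(kA) = 0.0013/(40.2×1.08) = 2.994×10^-5 K/W
Sum of known resistances R_other = 2.994×10^-5 K/W
Total R = ΔT/Q = 125/63.5 = 1.969 K/W
R_ceramic-fibre blanket = R_total − R_other = 1.968 K/W
k = L/(R·A) = 0.175/(1.968×1.08)

k ≈ 0.0823 W/(m·K)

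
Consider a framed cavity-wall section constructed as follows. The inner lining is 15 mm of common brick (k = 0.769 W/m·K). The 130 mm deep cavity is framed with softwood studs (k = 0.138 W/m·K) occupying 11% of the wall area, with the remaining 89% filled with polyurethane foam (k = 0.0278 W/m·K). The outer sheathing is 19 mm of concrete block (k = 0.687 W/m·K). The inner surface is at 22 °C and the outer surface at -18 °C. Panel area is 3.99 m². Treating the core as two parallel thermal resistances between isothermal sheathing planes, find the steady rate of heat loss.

Q ≈ 48.3 W

Sheathing layers in series; stud and cavity paths in parallel between them.
R_inner = 0.015/(0.769×3.99) = 0.004889 K/W
R_stud  = 0.13/(0.138×0.11×3.99) = 2.146 K/W
R_cav   = 0.13/(0.0278×0.89×3.99) = 1.317 K/W
1/R_core = 1/R_stud + 1/R_cav → R_core = 0.8161 K/W
R_outer = 0.019/(0.687×3.99) = 0.006931 K/W
R_total = 0.8279 K/W
Q = ΔT/R_total = 40/0.8279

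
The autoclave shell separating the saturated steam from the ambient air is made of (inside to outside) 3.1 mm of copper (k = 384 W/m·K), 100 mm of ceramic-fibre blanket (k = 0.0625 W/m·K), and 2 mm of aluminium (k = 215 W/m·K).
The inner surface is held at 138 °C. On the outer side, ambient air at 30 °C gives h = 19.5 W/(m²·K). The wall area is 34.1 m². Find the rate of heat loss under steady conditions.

Using the resistance-network approach (series):
R_copper = L/(kA) = 0.0031/(384×34.1) = 2.367×10^-7 K/W
R_ceramic-fibre blanket = L/(kA) = 0.1/(0.0625×34.1) = 0.04692 K/W
R_aluminium = L/(kA) = 0.002/(215×34.1) = 2.728×10^-7 K/W
R_outer film = 1/(h_o·A) = 1/(19.5×34.1) = 0.001504 K/W
R_total = 0.04843 K/W
Q = ΔT / R_total = 108 / 0.04843

Q ≈ 2230 W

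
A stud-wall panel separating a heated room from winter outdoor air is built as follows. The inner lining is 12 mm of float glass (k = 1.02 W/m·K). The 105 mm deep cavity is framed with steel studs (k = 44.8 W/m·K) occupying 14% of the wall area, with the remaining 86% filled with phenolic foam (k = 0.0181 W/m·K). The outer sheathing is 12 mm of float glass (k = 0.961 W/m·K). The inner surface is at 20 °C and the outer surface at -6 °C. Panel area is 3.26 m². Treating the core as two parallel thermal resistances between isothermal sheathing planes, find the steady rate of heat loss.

Sheathing layers in series; stud and cavity paths in parallel between them.
R_inner = 0.012/(1.02×3.26) = 0.003609 K/W
R_stud  = 0.105/(44.8×0.14×3.26) = 0.005135 K/W
R_cav   = 0.105/(0.0181×0.86×3.26) = 2.069 K/W
1/R_core = 1/R_stud + 1/R_cav → R_core = 0.005123 K/W
R_outer = 0.012/(0.961×3.26) = 0.00383 K/W
R_total = 0.01256 K/W
Q = ΔT/R_total = 26/0.01256

Q ≈ 2070 W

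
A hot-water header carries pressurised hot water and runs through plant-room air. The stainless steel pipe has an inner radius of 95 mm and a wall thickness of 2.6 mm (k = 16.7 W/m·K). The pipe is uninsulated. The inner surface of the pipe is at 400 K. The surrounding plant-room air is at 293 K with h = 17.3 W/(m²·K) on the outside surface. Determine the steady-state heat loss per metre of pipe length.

Treating each annulus and film as a series resistance:
R_stainless steel pipe wall = ln(97.6/95)/(2π×16.7×1) = 2.573×10^-4 K/W
R_outer film = 1/(h_o·2πr_oL) = 1/(17.3×2π×0.0976×1) = 0.09426 K/W
R_total = 0.09452 K/W
Q = ΔT/R_total = 107/0.09452

q′ ≈ 1130 W/m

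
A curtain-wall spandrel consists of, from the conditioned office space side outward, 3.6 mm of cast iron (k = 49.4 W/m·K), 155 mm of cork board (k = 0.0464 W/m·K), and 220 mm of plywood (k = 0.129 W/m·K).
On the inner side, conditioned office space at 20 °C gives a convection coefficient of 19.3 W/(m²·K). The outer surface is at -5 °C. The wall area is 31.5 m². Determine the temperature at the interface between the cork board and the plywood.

T ≈ 3.36 °C

Treating each layer as a thermal resistance in series:
R_inner film = 1/(h_i·A) = 1/(19.3×31.5) = 0.001645 K/W
R_cast iron = L/(kA) = 0.0036/(49.4×31.5) = 2.313×10^-6 K/W
R_cork board = L/(kA) = 0.155/(0.0464×31.5) = 0.106 K/W
R_plywood = L/(kA) = 0.22/(0.129×31.5) = 0.05414 K/W
R_total = 0.1618 K/W;  Q = ΔT/R_total = 25/0.1618 = 154.5 W
T_interface = T_inner − Q·ΣR(inner→interface) = 20 − 154×0.1077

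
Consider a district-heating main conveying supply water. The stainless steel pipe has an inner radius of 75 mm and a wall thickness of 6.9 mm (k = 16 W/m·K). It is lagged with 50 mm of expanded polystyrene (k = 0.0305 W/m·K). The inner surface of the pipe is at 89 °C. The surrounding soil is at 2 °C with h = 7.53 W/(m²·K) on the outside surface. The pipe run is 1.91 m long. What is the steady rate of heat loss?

Q ≈ 62.8 W

Cylindrical conduction, so R = ln(r₂/r₁)/(2πkL) per layer, in series:
R_stainless steel pipe wall = ln(81.9/75)/(2π×16×1.91) = 4.584×10^-4 K/W
R_expanded polystyrene = ln(131.9/81.9)/(2π×0.0305×1.91) = 1.302 K/W
R_outer film = 1/(h_o·2πr_oL) = 1/(7.53×2π×0.1319×1.91) = 0.0839 K/W
R_total = 1.386 K/W
Q = ΔT/R_total = 87/1.386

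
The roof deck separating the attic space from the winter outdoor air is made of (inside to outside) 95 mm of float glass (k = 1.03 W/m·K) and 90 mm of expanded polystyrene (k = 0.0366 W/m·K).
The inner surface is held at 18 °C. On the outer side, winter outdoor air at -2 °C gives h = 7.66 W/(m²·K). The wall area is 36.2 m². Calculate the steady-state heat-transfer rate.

Thermal resistances in series:
R_float glass = L/(kA) = 0.095/(1.03×36.2) = 0.002548 K/W
R_expanded polystyrene = L/(kA) = 0.09/(0.0366×36.2) = 0.06793 K/W
R_outer film = 1/(h_o·A) = 1/(7.66×36.2) = 0.003606 K/W
R_total = 0.07408 K/W
Q = ΔT / R_total = 20 / 0.07408

Q ≈ 270 W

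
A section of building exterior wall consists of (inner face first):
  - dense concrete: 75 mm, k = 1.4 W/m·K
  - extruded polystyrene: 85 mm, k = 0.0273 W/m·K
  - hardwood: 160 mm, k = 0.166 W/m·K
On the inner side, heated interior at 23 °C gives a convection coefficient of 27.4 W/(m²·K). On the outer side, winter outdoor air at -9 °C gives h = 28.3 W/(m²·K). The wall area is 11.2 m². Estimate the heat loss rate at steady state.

Using the resistance-network approach (series):
R_inner film = 1/(h_i·A) = 1/(27.4×11.2) = 0.003259 K/W
R_dense concrete = L/(kA) = 0.075/(1.4×11.2) = 0.004783 K/W
R_extruded polystyrene = L/(kA) = 0.085/(0.0273×11.2) = 0.278 K/W
R_hardwood = L/(kA) = 0.16/(0.166×11.2) = 0.08606 K/W
R_outer film = 1/(h_o·A) = 1/(28.3×11.2) = 0.003155 K/W
R_total = 0.3753 K/W
Q = ΔT / R_total = 32 / 0.3753

Q ≈ 85.3 W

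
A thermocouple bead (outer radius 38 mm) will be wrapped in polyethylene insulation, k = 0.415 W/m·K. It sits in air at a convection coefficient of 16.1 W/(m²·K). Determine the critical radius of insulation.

For a sphere r_cr = 2k/h = 2×0.415/16.1
r_cr = 51.6 mm; since the bare radius (38 mm) is below r_cr, adding a thin layer of insulation will *increase* heat loss.

r_cr ≈ 51.6 mm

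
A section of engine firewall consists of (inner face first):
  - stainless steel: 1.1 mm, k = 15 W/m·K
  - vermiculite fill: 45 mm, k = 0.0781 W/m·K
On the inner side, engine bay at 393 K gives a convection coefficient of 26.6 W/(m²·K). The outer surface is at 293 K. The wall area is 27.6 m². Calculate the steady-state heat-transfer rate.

Treating each layer as a thermal resistance in series:
R_inner film = 1/(h_i·A) = 1/(26.6×27.6) = 0.001362 K/W
R_stainless steel = L/(kA) = 0.0011/(15×27.6) = 2.657×10^-6 K/W
R_vermiculite fill = L/(kA) = 0.045/(0.0781×27.6) = 0.02088 K/W
R_total = 0.02224 K/W
Q = ΔT / R_total = 100 / 0.02224

Q ≈ 4500 W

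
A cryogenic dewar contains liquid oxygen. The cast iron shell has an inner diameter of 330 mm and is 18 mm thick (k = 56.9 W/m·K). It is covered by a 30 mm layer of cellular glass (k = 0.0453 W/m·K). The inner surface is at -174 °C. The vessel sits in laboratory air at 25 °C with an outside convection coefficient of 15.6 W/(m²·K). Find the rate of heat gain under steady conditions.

Q ≈ 136 W

For a spherical shell R = (1/r₁ − 1/r₂)/(4πk); film R = 1/(h·4πr²). In series:
R_cast iron shell = (1/0.165 − 1/0.183)/(4π×56.9) = 8.337×10^-4 K/W
R_cellular glass = (1/0.183 − 1/0.213)/(4π×0.0453) = 1.352 K/W
R_outer film = 1/(h·4πr_o²) = 1/(15.6×4π×0.213²) = 0.1124 K/W
R_total = 1.465 K/W
Q = ΔT/R_total = 199/1.465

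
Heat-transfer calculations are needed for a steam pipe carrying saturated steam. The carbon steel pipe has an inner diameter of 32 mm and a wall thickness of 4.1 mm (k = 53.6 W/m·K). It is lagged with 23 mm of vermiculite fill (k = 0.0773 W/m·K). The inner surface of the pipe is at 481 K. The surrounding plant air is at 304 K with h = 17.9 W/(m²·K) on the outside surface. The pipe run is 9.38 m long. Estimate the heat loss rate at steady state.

For a radial system each layer contributes R = ln(r_out/r_in)/(2πkL); films add R = 1/(hA).
R_carbon steel pipe wall = ln(20.1/16)/(2π×53.6×9.38) = 7.222×10^-5 K/W
R_vermiculite fill = ln(43.1/20.1)/(2π×0.0773×9.38) = 0.1674 K/W
R_outer film = 1/(h_o·2πr_oL) = 1/(17.9×2π×0.0431×9.38) = 0.02199 K/W
R_total = 0.1895 K/W
Q = ΔT/R_total = 177/0.1895

Q ≈ 934 W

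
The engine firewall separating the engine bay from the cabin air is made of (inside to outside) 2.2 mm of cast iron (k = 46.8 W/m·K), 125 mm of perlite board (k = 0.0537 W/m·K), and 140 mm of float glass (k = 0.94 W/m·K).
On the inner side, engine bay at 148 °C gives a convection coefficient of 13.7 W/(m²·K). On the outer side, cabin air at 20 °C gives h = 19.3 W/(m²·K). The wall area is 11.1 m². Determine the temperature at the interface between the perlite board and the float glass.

Series thermal resistances:
R_inner film = 1/(h_i·A) = 1/(13.7×11.1) = 0.006576 K/W
R_cast iron = L/(kA) = 0.0022/(46.8×11.1) = 4.235×10^-6 K/W
R_perlite board = L/(kA) = 0.125/(0.0537×11.1) = 0.2097 K/W
R_float glass = L/(kA) = 0.14/(0.94×11.1) = 0.01342 K/W
R_outer film = 1/(h_o·A) = 1/(19.3×11.1) = 0.004668 K/W
R_total = 0.2344 K/W;  Q = ΔT/R_total = 128/0.2344 = 546.1 W
T_interface = T_inner − Q·ΣR(inner→interface) = 148 − 546×0.2163

T ≈ 29.9 °C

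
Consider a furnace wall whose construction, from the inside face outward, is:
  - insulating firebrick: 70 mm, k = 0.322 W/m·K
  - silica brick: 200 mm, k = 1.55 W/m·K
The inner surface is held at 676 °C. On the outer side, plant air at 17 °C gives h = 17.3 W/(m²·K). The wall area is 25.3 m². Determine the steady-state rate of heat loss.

Treating each layer as a thermal resistance in series:
R_insulating firebrick = L/(kA) = 0.07/(0.322×25.3) = 0.008593 K/W
R_silica brick = L/(kA) = 0.2/(1.55×25.3) = 0.0051 K/W
R_outer film = 1/(h_o·A) = 1/(17.3×25.3) = 0.002285 K/W
R_total = 0.01598 K/W
Q = ΔT / R_total = 659 / 0.01598

Q ≈ 41200 W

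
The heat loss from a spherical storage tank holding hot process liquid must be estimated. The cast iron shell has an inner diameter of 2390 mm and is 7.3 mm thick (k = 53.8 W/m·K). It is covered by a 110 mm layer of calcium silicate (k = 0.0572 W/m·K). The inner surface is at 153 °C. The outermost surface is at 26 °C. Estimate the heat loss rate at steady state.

Spherical conduction: R = (1/r_in − 1/r_out)/(4πk) per layer; series-sum.
R_cast iron shell = (1/1.195 − 1/1.2023)/(4π×53.8) = 7.515×10^-6 K/W
R_calcium silicate = (1/1.2023 − 1/1.3123)/(4π×0.0572) = 0.09699 K/W
R_total = 0.097 K/W
Q = ΔT/R_total = 127/0.097

Q ≈ 1310 W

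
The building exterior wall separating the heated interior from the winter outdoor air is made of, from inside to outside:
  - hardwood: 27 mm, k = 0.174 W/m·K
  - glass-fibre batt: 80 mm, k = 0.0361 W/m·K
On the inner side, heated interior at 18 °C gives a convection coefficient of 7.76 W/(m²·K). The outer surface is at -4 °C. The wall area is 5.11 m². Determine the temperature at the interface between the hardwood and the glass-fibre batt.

T ≈ 15.5 °C

Model the wall as resistances in series:
R_inner film = 1/(h_i·A) = 1/(7.76×5.11) = 0.02522 K/W
R_hardwood = L/(kA) = 0.027/(0.174×5.11) = 0.03037 K/W
R_glass-fibre batt = L/(kA) = 0.08/(0.0361×5.11) = 0.4337 K/W
R_total = 0.4893 K/W;  Q = ΔT/R_total = 22/0.4893 = 44.97 W
T_interface = T_inner − Q·ΣR(inner→interface) = 18 − 45×0.05558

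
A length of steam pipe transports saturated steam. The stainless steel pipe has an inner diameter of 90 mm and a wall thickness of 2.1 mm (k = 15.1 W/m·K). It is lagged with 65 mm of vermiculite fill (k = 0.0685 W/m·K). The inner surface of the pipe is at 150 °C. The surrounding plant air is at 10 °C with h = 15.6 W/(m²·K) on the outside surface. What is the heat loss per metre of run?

For a radial system each layer contributes R = ln(r_out/r_in)/(2πkL); films add R = 1/(hA).
R_stainless steel pipe wall = ln(47.1/45)/(2π×15.1×1) = 4.807×10^-4 K/W
R_vermiculite fill = ln(112.1/47.1)/(2π×0.0685×1) = 2.015 K/W
R_outer film = 1/(h_o·2πr_oL) = 1/(15.6×2π×0.1121×1) = 0.09101 K/W
R_total = 2.106 K/W
Q = ΔT/R_total = 140/2.106

q′ ≈ 66.5 W/m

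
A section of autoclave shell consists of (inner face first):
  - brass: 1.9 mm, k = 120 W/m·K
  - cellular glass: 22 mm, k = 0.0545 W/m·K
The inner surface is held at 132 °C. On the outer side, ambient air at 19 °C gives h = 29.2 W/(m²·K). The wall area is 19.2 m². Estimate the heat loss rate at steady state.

Thermal resistances in series:
R_brass = L/(kA) = 0.0019/(120×19.2) = 8.247×10^-7 K/W
R_cellular glass = L/(kA) = 0.022/(0.0545×19.2) = 0.02102 K/W
R_outer film = 1/(h_o·A) = 1/(29.2×19.2) = 0.001784 K/W
R_total = 0.02281 K/W
Q = ΔT / R_total = 113 / 0.02281

Q ≈ 4950 W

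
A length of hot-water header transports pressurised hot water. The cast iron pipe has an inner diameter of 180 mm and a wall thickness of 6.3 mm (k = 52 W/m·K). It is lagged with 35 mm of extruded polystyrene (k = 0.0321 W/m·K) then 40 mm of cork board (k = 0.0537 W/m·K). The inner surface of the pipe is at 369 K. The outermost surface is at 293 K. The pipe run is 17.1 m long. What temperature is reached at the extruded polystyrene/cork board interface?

Treating each annulus and film as a series resistance:
R_cast iron pipe wall = ln(96.3/90)/(2π×52×17.1) = 1.211×10^-5 K/W
R_extruded polystyrene = ln(131.3/96.3)/(2π×0.0321×17.1) = 0.08989 K/W
R_cork board = ln(171.3/131.3)/(2π×0.0537×17.1) = 0.04609 K/W
R_total = 0.136 K/W
Q = ΔT/R_total = 76/0.136
Q = 559 W
T_interface = T_inner − Q·ΣR(inner→interface) = 369 − 559×0.0899

T ≈ 319 K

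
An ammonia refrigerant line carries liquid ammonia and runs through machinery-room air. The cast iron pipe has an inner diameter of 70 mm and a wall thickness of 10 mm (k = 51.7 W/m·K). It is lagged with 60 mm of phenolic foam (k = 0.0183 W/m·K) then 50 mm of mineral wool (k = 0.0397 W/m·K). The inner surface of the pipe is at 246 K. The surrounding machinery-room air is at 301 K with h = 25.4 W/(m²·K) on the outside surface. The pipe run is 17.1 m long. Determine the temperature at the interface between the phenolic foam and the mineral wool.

Per-layer cylindrical resistances, series-summed:
R_cast iron pipe wall = ln(45/35)/(2π×51.7×17.1) = 4.524×10^-5 K/W
R_phenolic foam = ln(105/45)/(2π×0.0183×17.1) = 0.4309 K/W
R_mineral wool = ln(155/105)/(2π×0.0397×17.1) = 0.09131 K/W
R_outer film = 1/(h_o·2πr_oL) = 1/(25.4×2π×0.155×17.1) = 0.002364 K/W
R_total = 0.5246 K/W
Q = ΔT/R_total = 55/0.5246
Q = 105 W
T_interface = T_inner + Q·ΣR(inner→interface) = 246 + 105×0.431

T ≈ 291 K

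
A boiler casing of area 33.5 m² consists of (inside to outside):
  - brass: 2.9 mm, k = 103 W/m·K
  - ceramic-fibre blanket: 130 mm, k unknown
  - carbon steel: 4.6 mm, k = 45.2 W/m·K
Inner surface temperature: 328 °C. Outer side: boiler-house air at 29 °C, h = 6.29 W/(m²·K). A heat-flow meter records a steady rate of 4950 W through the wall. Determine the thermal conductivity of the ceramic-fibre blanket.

k ≈ 0.0697 W/(m·K)

Treating each layer as a thermal resistance in series:
R_brass = L/(kA) = 0.0029/(103×33.5) = 8.405×10^-7 K/W
R_carbon steel = L/(kA) = 0.0046/(45.2×33.5) = 3.038×10^-6 K/W
R_outer film = 1/(h_o·A) = 1/(6.29×33.5) = 0.004746 K/W
Sum of known resistances R_other = 0.00475 K/W
Total R = ΔT/Q = 299/4950 = 0.0604 K/W
R_ceramic-fibre blanket = R_total − R_other = 0.05565 K/W
k = L/(R·A) = 0.13/(0.05565×33.5)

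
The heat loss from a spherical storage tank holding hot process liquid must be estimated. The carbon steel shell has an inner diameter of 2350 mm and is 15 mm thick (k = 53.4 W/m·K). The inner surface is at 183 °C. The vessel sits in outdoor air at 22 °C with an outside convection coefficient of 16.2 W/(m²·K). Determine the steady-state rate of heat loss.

Radial (spherical) resistances in series:
R_carbon steel shell = (1/1.175 − 1/1.19)/(4π×53.4) = 1.599×10^-5 K/W
R_outer film = 1/(h·4πr_o²) = 1/(16.2×4π×1.19²) = 0.003469 K/W
R_total = 0.003485 K/W
Q = ΔT/R_total = 161/0.003485

Q ≈ 46200 W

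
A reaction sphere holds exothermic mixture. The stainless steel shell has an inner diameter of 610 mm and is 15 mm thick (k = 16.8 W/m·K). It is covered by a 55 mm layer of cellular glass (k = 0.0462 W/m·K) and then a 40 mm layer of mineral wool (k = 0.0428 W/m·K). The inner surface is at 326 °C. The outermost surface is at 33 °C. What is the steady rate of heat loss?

Spherical conduction: R = (1/r_in − 1/r_out)/(4πk) per layer; series-sum.
R_stainless steel shell = (1/0.305 − 1/0.32)/(4π×16.8) = 7.28×10^-4 K/W
R_cellular glass = (1/0.32 − 1/0.375)/(4π×0.0462) = 0.7895 K/W
R_mineral wool = (1/0.375 − 1/0.415)/(4π×0.0428) = 0.4779 K/W
R_total = 1.268 K/W
Q = ΔT/R_total = 293/1.268

Q ≈ 231 W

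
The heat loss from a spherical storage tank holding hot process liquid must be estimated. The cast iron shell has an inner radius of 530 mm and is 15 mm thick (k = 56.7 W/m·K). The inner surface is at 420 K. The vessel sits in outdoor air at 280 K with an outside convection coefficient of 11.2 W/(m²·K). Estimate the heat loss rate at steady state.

Q ≈ 5830 W

Each spherical layer contributes R = (1/r_i − 1/r_o)/(4πk):
R_cast iron shell = (1/0.53 − 1/0.545)/(4π×56.7) = 7.288×10^-5 K/W
R_outer film = 1/(h·4πr_o²) = 1/(11.2×4π×0.545²) = 0.02392 K/W
R_total = 0.02399 K/W
Q = ΔT/R_total = 140/0.02399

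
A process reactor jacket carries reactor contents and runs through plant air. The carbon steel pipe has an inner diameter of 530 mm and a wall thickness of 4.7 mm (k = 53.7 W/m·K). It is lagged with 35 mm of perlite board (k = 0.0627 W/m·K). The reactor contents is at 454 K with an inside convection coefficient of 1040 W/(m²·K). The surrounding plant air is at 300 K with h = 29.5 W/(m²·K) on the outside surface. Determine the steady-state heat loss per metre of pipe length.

Per-layer cylindrical resistances, series-summed:
R_inner film = 1/(h_i·2πr₁L) = 1/(1040×2π×0.265×1) = 5.775×10^-4 K/W
R_carbon steel pipe wall = ln(269.7/265)/(2π×53.7×1) = 5.21×10^-5 K/W
R_perlite board = ln(304.7/269.7)/(2π×0.0627×1) = 0.3097 K/W
R_outer film = 1/(h_o·2πr_oL) = 1/(29.5×2π×0.3047×1) = 0.01771 K/W
R_total = 0.3281 K/W
Q = ΔT/R_total = 154/0.3281

q′ ≈ 469 W/m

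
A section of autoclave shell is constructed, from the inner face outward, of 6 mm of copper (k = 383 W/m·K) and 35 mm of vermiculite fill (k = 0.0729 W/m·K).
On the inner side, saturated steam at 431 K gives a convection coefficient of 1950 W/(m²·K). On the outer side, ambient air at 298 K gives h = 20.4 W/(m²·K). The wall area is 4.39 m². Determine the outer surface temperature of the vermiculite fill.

T ≈ 310 K

Model the wall as resistances in series:
R_inner film = 1/(h_i·A) = 1/(1950×4.39) = 1.168×10^-4 K/W
R_copper = L/(kA) = 0.006/(383×4.39) = 3.569×10^-6 K/W
R_vermiculite fill = L/(kA) = 0.035/(0.0729×4.39) = 0.1094 K/W
R_outer film = 1/(h_o·A) = 1/(20.4×4.39) = 0.01117 K/W
R_total = 0.1207 K/W;  Q = ΔT/R_total = 133/0.1207 = 1102 W
T_interface = T_inner − Q·ΣR(inner→interface) = 431 − 1100×0.1095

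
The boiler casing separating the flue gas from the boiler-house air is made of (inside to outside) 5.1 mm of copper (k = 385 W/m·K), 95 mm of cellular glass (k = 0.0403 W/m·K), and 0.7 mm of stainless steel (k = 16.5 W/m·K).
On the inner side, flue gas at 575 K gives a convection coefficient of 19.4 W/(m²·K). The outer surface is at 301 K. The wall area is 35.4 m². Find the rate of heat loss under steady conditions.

Q ≈ 4030 W

Thermal resistances in series:
R_inner film = 1/(h_i·A) = 1/(19.4×35.4) = 0.001456 K/W
R_copper = L/(kA) = 0.0051/(385×35.4) = 3.742×10^-7 K/W
R_cellular glass = L/(kA) = 0.095/(0.0403×35.4) = 0.06659 K/W
R_stainless steel = L/(kA) = 0.0007/(16.5×35.4) = 1.198×10^-6 K/W
R_total = 0.06805 K/W
Q = ΔT / R_total = 274 / 0.06805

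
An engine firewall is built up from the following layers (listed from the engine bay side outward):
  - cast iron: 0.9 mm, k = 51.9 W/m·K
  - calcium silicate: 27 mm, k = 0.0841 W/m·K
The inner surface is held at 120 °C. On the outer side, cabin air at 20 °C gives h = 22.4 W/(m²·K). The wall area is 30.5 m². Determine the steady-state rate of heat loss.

Series thermal resistances:
R_cast iron = L/(kA) = 0.0009/(51.9×30.5) = 5.686×10^-7 K/W
R_calcium silicate = L/(kA) = 0.027/(0.0841×30.5) = 0.01053 K/W
R_outer film = 1/(h_o·A) = 1/(22.4×30.5) = 0.001464 K/W
R_total = 0.01199 K/W
Q = ΔT / R_total = 100 / 0.01199

Q ≈ 8340 W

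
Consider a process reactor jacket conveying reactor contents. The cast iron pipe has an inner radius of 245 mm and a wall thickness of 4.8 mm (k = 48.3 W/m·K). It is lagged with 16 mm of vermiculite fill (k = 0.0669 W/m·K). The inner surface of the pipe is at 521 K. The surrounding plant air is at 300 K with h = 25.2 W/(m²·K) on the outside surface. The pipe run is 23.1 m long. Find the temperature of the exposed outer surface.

T ≈ 331 K

Treating each annulus and film as a series resistance:
R_cast iron pipe wall = ln(249.8/245)/(2π×48.3×23.1) = 2.768×10^-6 K/W
R_vermiculite fill = ln(265.8/249.8)/(2π×0.0669×23.1) = 0.006394 K/W
R_outer film = 1/(h_o·2πr_oL) = 1/(25.2×2π×0.2658×23.1) = 0.001029 K/W
R_total = 0.007425 K/W
Q = ΔT/R_total = 221/0.007425
Q = 29800 W
T_interface = T_inner − Q·ΣR(inner→interface) = 521 − 29800×0.006397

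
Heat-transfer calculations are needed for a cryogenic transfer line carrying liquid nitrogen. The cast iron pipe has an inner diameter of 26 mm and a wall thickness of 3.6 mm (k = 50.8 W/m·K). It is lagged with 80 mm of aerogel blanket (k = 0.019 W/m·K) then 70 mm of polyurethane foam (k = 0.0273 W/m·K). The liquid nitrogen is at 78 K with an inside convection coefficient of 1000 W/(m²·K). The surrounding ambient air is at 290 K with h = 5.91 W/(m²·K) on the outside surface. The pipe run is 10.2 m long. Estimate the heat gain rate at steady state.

Q ≈ 119 W

Per-layer cylindrical resistances, series-summed:
R_inner film = 1/(h_i·2πr₁L) = 1/(1000×2π×0.013×10.2) = 0.0012 K/W
R_cast iron pipe wall = ln(16.6/13)/(2π×50.8×10.2) = 7.508×10^-5 K/W
R_aerogel blanket = ln(96.6/16.6)/(2π×0.019×10.2) = 1.446 K/W
R_polyurethane foam = ln(166.6/96.6)/(2π×0.0273×10.2) = 0.3115 K/W
R_outer film = 1/(h_o·2πr_oL) = 1/(5.91×2π×0.1666×10.2) = 0.01585 K/W
R_total = 1.775 K/W
Q = ΔT/R_total = 212/1.775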